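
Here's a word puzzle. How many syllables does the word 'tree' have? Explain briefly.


Break 'tree' into syllables: tree -> tree = 1 syllable

1 syllable


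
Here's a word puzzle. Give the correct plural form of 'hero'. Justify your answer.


Apply rule: Add -es (consonant + o). 'hero' becomes 'heroes'.

heroes


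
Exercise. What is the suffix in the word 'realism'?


The word 'realism' = 'real' (root) + '-ism' (suffix). The suffix is '-ism'.

ism


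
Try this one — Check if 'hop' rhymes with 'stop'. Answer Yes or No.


Rime (stressed vowel + following sounds) of 'hop': -op = /ɒp/
Rime of 'stop': -op = /ɒp/
/ɒp/ and /ɒp/ are the same ending sound, so the words rhyme.

Yes


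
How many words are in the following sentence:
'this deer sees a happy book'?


Split into words: this | deer | sees | a | happy | book = 6 words.

6


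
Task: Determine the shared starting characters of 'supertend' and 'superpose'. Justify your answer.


Compare from the start: 5 characters match: 'super'. Mismatch at position 6: 't' vs 'p'.

super


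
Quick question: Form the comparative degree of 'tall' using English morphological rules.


Apply comparative formation (add -er): 'tall' -> 'taller'.

taller


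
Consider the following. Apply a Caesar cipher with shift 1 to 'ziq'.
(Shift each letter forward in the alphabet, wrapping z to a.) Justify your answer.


Shift each letter by 1: z -> a, i -> j, q -> r. Result: 'ajr'.

ajr


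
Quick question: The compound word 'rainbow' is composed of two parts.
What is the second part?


Split 'rainbow' into 'rain' + 'bow'. The second part is 'bow'.

bow


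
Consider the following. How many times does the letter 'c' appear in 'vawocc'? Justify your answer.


Letter 'c' in 'vawocc': found at position(s) 5, 6 = 2 occurrence(s).

2


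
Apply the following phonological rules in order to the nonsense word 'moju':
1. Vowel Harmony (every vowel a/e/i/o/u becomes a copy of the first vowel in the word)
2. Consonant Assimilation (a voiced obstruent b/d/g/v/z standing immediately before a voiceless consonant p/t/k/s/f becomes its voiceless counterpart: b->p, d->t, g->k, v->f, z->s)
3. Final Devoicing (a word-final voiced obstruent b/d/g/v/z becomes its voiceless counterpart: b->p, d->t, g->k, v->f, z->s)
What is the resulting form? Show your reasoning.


Starting form: 'moju'
Rule 1: Vowel Harmony: all vowels become 'o' (matching first vowel). 'moju' -> 'mojo'
Rule 2: Consonant Assimilation: no voiced obstruent (b/d/g/v/z) stands immediately before a voiceless consonant (p/t/k/s/f). No change.
Rule 3: Final Devoicing: the word ends in the vowel 'o', not a consonant. No change.
Final form: 'mojo'

mojo


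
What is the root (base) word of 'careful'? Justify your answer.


Remove suffix '-ful' from 'careful' to get root 'care'.

care


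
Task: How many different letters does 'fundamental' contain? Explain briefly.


Unique letters in 'fundamental': {a, d, e, f, l, m, n, t, u} = 9 distinct letters.

9


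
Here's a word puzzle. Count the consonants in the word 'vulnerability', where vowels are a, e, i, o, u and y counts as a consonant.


Consonants in 'vulnerability': v, l, n, r, b, l, t, y = 8 consonants.

8


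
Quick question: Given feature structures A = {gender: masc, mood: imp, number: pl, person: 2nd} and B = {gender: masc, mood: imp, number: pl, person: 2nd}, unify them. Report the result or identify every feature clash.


Compare features:
gender: A=masc vs B=masc -> unified: masc
mood: A=imp vs B=imp -> unified: imp
number: A=pl vs B=pl -> unified: pl
person: A=2nd vs B=2nd -> unified: 2nd
No clashes found.

Unified: {gender: masc, mood: imp, number: pl, person: 2nd}


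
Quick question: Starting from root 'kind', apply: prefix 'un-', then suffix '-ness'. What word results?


Step 1: Add prefix 'un-' to 'kind' = 'unkind'
Step 2: Add suffix '-ness' to 'unkind' = 'unkindness'

unkindness


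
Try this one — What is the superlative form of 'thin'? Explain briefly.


Apply superlative formation (double final consonant, add -est): 'thin' -> 'thinnest'.

thinnest


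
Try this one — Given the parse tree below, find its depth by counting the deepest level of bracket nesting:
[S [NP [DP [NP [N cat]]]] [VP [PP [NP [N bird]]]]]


Count bracket nesting levels:
'[' at pos 0: depth = 1
'[' at pos 3: depth = 2
'[' at pos 7: depth = 3
'[' at pos 11: depth = 4
'[' at pos 15: depth = 5
'[' at pos 26: depth = 2
'[' at pos 30: depth = 3
'[' at pos 34: depth = 4
'[' at pos 38: depth = 5
Maximum depth reached: 5

5


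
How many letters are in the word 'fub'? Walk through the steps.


Spell out 'fub' and number each letter: f(1), u(2), b(3). Total: 3 letters.

3


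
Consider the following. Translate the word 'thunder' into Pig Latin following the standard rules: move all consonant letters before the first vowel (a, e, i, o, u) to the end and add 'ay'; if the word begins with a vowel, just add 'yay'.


'thunder': move consonant cluster 'th' to end and add 'ay': 'underthay'.

underthay


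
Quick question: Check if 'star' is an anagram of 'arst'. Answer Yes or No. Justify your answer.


Sorted letters of 'star': 'arst'
Sorted letters of 'arst': 'arst'
They match.

Yes


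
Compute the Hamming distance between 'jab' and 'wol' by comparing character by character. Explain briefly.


Alignment:
Position 1: 'j' vs 'w' = DIFFER
Position 2: 'a' vs 'o' = DIFFER
Position 3: 'b' vs 'l' = DIFFER
Total differences: 3

3


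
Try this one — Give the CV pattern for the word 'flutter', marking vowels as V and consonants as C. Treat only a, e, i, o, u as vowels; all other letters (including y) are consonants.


Letter mapping: f = C, l = C, u = V, t = C, t = C, e = V, r = C.

CCVCCVC


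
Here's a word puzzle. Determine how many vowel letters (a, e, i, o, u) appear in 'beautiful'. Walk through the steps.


Vowels in 'beautiful': e, a, u, i, u = 5 vowels.

5


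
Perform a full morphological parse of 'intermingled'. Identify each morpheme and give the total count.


Step 1: Identify prefix: 'inter' (meaning: between)
Step 2: Identify root: 'mingle'
Step 3: Identify suffix(es): 'ed'
Decomposition: inter- (prefix: between) + mingle (root) + -ed (suffix: past)
Total morphemes: 3

3 morphemes (inter- (prefix: between) + mingle (root) + -ed (suffix: past))


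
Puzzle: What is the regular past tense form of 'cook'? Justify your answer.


Apply rule: Add -ed. 'cook' becomes 'cooked'.

cooked


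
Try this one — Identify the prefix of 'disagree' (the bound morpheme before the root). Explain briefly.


The word 'disagree' = 'dis' (prefix) + 'agree' (root). The prefix is 'dis'.

dis


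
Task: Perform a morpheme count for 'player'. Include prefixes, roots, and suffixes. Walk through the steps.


Decomposition: play (root) + -er (suffix) = 2 morpheme(s)

2 morphemes


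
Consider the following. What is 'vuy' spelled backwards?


Reverse 'vuy' character by character: 'yuv'.

yuv


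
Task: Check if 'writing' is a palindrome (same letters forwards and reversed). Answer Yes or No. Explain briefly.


Forward: 'writing'
Reversed: 'gnitirw'
They differ.

No


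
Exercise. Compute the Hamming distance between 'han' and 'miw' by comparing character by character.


Alignment:
Position 1: 'h' vs 'm' = DIFFER
Position 2: 'a' vs 'i' = DIFFER
Position 3: 'n' vs 'w' = DIFFER
Total differences: 3

3


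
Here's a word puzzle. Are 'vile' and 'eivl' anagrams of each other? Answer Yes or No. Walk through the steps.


Sorted letters of 'vile': 'eilv'
Sorted letters of 'eivl': 'eilv'
They match.

Yes


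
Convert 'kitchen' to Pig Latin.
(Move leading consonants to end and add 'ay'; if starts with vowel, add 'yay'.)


'kitchen': move consonant cluster 'k' to end and add 'ay': 'itchenkay'.

itchenkay


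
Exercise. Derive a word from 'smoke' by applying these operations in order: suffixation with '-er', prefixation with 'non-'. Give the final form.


Step 1: Add suffix '-er' to 'smoke' = 'smoker'
Step 2: Add prefix 'non-' to 'smoker' = 'nonsmoker'

nonsmoker


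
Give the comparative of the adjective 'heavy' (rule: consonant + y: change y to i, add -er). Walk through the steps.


Apply comparative formation (consonant + y: change y to i, add -er): 'heavy' -> 'heavier'.

heavier


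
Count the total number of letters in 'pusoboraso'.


Spell out 'pusoboraso' and number each letter: p(1), u(2), s(3), o(4), b(5), o(6), r(7), a(8), s(9), o(10). Total: 10 letters.

10


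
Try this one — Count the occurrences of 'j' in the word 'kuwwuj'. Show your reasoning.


Letter 'j' in 'kuwwuj': found at position(s) 6 = 1 occurrence(s).

1


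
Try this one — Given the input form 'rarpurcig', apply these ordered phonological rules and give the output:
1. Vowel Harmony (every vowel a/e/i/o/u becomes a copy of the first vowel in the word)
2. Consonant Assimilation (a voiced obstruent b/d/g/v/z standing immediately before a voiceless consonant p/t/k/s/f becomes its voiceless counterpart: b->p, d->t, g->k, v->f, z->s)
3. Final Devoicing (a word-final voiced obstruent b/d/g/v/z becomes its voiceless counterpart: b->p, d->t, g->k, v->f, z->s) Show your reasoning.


Starting form: 'rarpurcig'
Rule 1: Vowel Harmony: all vowels become 'a' (matching first vowel). 'rarpurcig' -> 'rarparcag'
Rule 2: Consonant Assimilation: no voiced obstruent (b/d/g/v/z) stands immediately before a voiceless consonant (p/t/k/s/f). No change.
Rule 3: Final Devoicing: word-final voiced obstruent 'g' becomes voiceless 'k'. 'rarparcag' -> 'rarparcak'
Final form: 'rarparcak'

rarparcak


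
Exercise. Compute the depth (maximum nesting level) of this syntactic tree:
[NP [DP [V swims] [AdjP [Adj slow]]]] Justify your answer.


Count bracket nesting levels:
'[' at pos 0: depth = 1
'[' at pos 4: depth = 2
'[' at pos 8: depth = 3
'[' at pos 18: depth = 3
'[' at pos 24: depth = 4
Maximum depth reached: 4

4


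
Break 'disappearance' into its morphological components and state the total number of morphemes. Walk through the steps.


Step 1: Identify prefix: 'dis' (meaning: not/apart)
Step 2: Identify root: 'appear'
Step 3: Identify suffix(es): 'ance'
Decomposition: dis- (prefix: not/apart) + appear (root) + -ance (suffix: state/act)
Total morphemes: 3

3 morphemes (dis- (prefix: not/apart) + appear (root) + -ance (suffix: state/act))


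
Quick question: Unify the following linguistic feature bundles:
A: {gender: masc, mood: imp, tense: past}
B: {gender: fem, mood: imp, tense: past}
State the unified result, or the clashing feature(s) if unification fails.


Compare features:
gender: A=masc vs B=fem -> CLASH
mood: A=imp vs B=imp -> unified: imp
tense: A=past vs B=past -> unified: past
Clash detected on feature 'gender' (masc vs fem); unification fails.

CLASH on 'gender' (masc vs fem)


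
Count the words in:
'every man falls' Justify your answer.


Split into words: every | man | falls = 3 words.

3


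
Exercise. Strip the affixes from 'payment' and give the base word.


Remove suffix '-ment' from 'payment' to get root 'pay'.

pay


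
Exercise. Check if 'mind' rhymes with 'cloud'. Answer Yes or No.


Rime (stressed vowel + following sounds) of 'mind': -ind = /aɪnd/
Rime of 'cloud': -oud = /aʊd/
/aɪnd/ and /aʊd/ are different ending sounds, so the words do not rhyme.

No


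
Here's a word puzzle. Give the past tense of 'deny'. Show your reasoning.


Apply rule: Change -y to -ied. 'deny' becomes 'denied'.

denied


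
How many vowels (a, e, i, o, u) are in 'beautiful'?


Vowels in 'beautiful': e, a, u, i, u = 5 vowels.

5


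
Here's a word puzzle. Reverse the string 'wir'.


Reverse 'wir' character by character: 'riw'.

riw


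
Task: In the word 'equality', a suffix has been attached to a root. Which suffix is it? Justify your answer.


The word 'equality' = 'equal' (root) + '-ity' (suffix). The suffix is '-ity'.

ity


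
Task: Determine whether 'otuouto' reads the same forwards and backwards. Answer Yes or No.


Forward: 'otuouto'
Reversed: 'otuouto'
They are identical.

Yes


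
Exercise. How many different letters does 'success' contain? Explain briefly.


Unique letters in 'success': {c, e, s, u} = 4 distinct letters.

4


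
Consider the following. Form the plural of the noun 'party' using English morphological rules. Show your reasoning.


Apply rule: Change -y to -ies (consonant + y). 'party' becomes 'parties'.

parties


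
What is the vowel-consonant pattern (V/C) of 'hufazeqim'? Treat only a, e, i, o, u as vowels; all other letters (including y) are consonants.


Letter mapping: h = C, u = V, f = C, a = V, z = C, e = V, q = C, i = V, m = C.

CVCVCVCVC


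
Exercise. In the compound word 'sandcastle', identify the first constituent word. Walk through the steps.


Split 'sandcastle' into 'sand' + 'castle'. The first part is 'sand'.

sand


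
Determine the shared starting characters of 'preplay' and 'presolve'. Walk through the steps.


Compare from the start: 3 characters match: 'pre'. Mismatch at position 4: 'p' vs 's'.

pre


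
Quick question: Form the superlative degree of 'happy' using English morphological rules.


Apply superlative formation (consonant + y: change y to i, add -est): 'happy' -> 'happiest'.

happiest


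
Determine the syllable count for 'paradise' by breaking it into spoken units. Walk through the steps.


Break 'paradise' into syllables: par-a-dise -> par | a | dise = 3 syllables

3 syllables


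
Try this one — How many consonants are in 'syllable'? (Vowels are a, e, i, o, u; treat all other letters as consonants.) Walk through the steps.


Consonants in 'syllable': s, y, l, l, b, l = 6 consonants.

6


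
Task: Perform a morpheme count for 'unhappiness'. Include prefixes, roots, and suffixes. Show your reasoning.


Decomposition: un- (prefix) + happy (root) + -ness (suffix) = 3 morpheme(s)

3 morphemes


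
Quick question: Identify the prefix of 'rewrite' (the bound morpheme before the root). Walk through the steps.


The word 'rewrite' = 're' (prefix) + 'write' (root). The prefix is 're'.

re


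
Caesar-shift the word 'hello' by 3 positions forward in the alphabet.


Shift each letter by 3: h -> k, e -> h, l -> o, l -> o, o -> r. Result: 'khoor'.

khoor


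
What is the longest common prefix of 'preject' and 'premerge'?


Compare from the start: 3 characters match: 'pre'. Mismatch at position 4: 'j' vs 'm'.

pre


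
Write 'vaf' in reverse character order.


Reverse 'vaf' character by character: 'fav'.

fav


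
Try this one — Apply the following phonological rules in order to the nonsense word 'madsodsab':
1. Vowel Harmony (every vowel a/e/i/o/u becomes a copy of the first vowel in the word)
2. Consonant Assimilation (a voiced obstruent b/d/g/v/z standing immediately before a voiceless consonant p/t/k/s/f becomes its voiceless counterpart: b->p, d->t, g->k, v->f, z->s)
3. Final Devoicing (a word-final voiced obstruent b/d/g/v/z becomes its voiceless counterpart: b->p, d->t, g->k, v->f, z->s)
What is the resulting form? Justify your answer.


Starting form: 'madsodsab'
Rule 1: Vowel Harmony: all vowels become 'a' (matching first vowel). 'madsodsab' -> 'madsadsab'
Rule 2: Consonant Assimilation: voiced obstruent before voiceless consonant becomes voiceless ('ds' -> 'ts', 'ds' -> 'ts'). 'madsadsab' -> 'matsatsab'
Rule 3: Final Devoicing: word-final voiced obstruent 'b' becomes voiceless 'p'. 'matsatsab' -> 'matsatsap'
Final form: 'matsatsap'

matsatsap


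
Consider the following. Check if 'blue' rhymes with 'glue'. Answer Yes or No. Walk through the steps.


Rime (stressed vowel + following sounds) of 'blue': -ue = /uː/
Rime of 'glue': -ue = /uː/
/uː/ and /uː/ are the same ending sound, so the words rhyme.

Yes


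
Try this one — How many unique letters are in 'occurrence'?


Unique letters in 'occurrence': {c, e, n, o, r, u} = 6 distinct letters.

6


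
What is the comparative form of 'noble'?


Apply comparative formation (ends in e: add -r): 'noble' -> 'nobler'.

nobler


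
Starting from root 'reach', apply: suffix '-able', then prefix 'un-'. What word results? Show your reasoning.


Step 1: Add suffix '-able' to 'reach' = 'reachable'
Step 2: Add prefix 'un-' to 'reachable' = 'unreachable'

unreachable


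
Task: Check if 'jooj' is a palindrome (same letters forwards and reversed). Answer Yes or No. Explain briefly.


Forward: 'jooj'
Reversed: 'jooj'
They are identical.

Yes


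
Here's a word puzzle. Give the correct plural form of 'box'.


Apply rule: Add -es (sibilant/fricative ending). 'box' becomes 'boxes'.

boxes


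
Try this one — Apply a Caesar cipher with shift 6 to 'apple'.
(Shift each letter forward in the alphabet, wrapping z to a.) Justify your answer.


Shift each letter by 6: a -> g, p -> v, p -> v, l -> r, e -> k. Result: 'gvvrk'.

gvvrk


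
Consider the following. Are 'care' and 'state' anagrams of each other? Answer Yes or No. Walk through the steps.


Sorted letters of 'care': 'acer'
Sorted letters of 'state': 'aestt'
They do not match.

No


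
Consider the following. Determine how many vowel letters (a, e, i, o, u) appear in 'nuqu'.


Vowels in 'nuqu': u, u = 2 vowels.

2


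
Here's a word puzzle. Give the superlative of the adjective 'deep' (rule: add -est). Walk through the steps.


Apply superlative formation (add -est): 'deep' -> 'deepest'.

deepest


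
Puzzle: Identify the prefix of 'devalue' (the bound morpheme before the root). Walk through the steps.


The word 'devalue' = 'de' (prefix) + 'value' (root). The prefix is 'de'.

de


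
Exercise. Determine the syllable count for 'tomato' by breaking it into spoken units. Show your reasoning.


Break 'tomato' into syllables: to-ma-to -> to | ma | to = 3 syllables

3 syllables


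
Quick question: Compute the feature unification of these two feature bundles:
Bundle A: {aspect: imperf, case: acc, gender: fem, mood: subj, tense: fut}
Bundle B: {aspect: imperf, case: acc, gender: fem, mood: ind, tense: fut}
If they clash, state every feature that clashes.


Compare features:
aspect: A=imperf vs B=imperf -> unified: imperf
case: A=acc vs B=acc -> unified: acc
gender: A=fem vs B=fem -> unified: fem
mood: A=subj vs B=ind -> CLASH
tense: A=fut vs B=fut -> unified: fut
Clash detected on feature 'mood' (subj vs ind); unification fails.

CLASH on 'mood' (subj vs ind)


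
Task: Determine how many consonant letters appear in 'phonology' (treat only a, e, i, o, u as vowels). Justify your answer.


Consonants in 'phonology': p, h, n, l, g, y = 6 consonants.

6


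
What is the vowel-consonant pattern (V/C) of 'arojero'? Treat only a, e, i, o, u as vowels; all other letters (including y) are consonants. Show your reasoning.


Letter mapping: a = V, r = C, o = V, j = C, e = V, r = C, o = V.

VCVCVCV


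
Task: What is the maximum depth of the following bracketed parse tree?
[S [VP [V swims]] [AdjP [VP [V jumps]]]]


Count bracket nesting levels:
'[' at pos 0: depth = 1
'[' at pos 3: depth = 2
'[' at pos 7: depth = 3
'[' at pos 18: depth = 2
'[' at pos 24: depth = 3
'[' at pos 28: depth = 4
Maximum depth reached: 4

4


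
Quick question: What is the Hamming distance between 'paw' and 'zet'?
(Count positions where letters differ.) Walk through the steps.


Alignment:
Position 1: 'p' vs 'z' = DIFFER
Position 2: 'a' vs 'e' = DIFFER
Position 3: 'w' vs 't' = DIFFER
Total differences: 3

3


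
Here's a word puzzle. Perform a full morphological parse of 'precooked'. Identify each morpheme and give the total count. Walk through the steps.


Step 1: Identify prefix: 'pre' (meaning: before)
Step 2: Identify root: 'cook'
Step 3: Identify suffix(es): 'ed'
Decomposition: pre- (prefix: before) + cook (root) + -ed (suffix: past)
Total morphemes: 3

3 morphemes (pre- (prefix: before) + cook (root) + -ed (suffix: past))


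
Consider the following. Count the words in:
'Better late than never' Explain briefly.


Split into words: Better | late | than | never = 4 words.

4


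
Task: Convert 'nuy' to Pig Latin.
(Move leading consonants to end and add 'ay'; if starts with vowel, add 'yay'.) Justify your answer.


'nuy': move consonant cluster 'n' to end and add 'ay': 'uynay'.

uynay


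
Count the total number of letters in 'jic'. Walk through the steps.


Spell out 'jic' and number each letter: j(1), i(2), c(3). Total: 3 letters.

3


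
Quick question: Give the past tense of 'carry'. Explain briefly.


Apply rule: Change -y to -ied. 'carry' becomes 'carried'.

carried


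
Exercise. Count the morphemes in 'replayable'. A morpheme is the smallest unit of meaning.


Decomposition: re- (prefix) + play (root) + -able (suffix) = 3 morpheme(s)

3 morphemes


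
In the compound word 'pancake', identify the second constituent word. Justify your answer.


Split 'pancake' into 'pan' + 'cake'. The second part is 'cake'.

cake


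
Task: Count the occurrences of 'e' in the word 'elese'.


Letter 'e' in 'elese': found at position(s) 1, 3, 5 = 3 occurrence(s).

3


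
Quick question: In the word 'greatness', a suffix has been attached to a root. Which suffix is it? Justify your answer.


The word 'greatness' = 'great' (root) + '-ness' (suffix). The suffix is '-ness'.

ness


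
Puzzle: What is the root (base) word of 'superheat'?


Remove prefix 'super' from 'superheat' to get root 'heat'.

heat


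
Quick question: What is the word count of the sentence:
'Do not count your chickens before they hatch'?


Split into words: Do | not | count | your | chickens | before | they | hatch = 8 words.

8


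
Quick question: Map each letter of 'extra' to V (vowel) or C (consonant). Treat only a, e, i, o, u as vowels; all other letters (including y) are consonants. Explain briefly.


Letter mapping: e = V, x = C, t = C, r = C, a = V.

VCCCV


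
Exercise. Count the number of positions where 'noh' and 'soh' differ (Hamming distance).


Alignment:
Position 1: 'n' vs 's' = DIFFER
Position 2: 'o' vs 'o' = match
Position 3: 'h' vs 'h' = match
Total differences: 1

1


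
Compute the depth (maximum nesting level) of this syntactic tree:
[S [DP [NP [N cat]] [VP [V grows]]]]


Count bracket nesting levels:
'[' at pos 0: depth = 1
'[' at pos 3: depth = 2
'[' at pos 7: depth = 3
'[' at pos 11: depth = 4
'[' at pos 20: depth = 3
'[' at pos 24: depth = 4
Maximum depth reached: 4

4


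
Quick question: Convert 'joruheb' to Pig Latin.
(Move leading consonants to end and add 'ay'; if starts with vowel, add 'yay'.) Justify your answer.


'joruheb': move consonant cluster 'j' to end and add 'ay': 'oruhebjay'.

oruhebjay


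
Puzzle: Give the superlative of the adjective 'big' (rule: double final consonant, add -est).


Apply superlative formation (double final consonant, add -est): 'big' -> 'biggest'.

biggest


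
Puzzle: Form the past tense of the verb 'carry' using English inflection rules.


Apply rule: Change -y to -ied. 'carry' becomes 'carried'.

carried


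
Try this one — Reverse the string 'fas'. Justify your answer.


Reverse 'fas' character by character: 'saf'.

saf


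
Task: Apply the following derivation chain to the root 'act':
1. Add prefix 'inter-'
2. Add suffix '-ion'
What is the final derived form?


Step 1: Add prefix 'inter-' to 'act' = 'interact'
Step 2: Add suffix '-ion' to 'interact' = 'interaction'

interaction


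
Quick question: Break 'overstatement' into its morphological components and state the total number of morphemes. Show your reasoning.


Step 1: Identify prefix: 'over' (meaning: excessively)
Step 2: Identify root: 'state'
Step 3: Identify suffix(es): 'ment'
Decomposition: over- (prefix: excessively) + state (root) + -ment (suffix: action/result)
Total morphemes: 3

3 morphemes (over- (prefix: excessively) + state (root) + -ment (suffix: action/result))


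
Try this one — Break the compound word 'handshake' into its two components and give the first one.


Split 'handshake' into 'hand' + 'shake'. The first part is 'hand'.

hand


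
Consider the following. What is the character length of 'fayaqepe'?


Spell out 'fayaqepe' and number each letter: f(1), a(2), y(3), a(4), q(5), e(6), p(7), e(8). Total: 8 letters.

8


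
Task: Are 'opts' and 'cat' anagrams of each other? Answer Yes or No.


Sorted letters of 'opts': 'opst'
Sorted letters of 'cat': 'act'
They do not match.

No


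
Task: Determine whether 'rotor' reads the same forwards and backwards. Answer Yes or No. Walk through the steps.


Forward: 'rotor'
Reversed: 'rotor'
They are identical.

Yes


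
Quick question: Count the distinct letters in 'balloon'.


Unique letters in 'balloon': {a, b, l, n, o} = 5 distinct letters.

5


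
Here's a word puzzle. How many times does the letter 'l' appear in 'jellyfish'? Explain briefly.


Letter 'l' in 'jellyfish': found at position(s) 3, 4 = 2 occurrence(s).

2


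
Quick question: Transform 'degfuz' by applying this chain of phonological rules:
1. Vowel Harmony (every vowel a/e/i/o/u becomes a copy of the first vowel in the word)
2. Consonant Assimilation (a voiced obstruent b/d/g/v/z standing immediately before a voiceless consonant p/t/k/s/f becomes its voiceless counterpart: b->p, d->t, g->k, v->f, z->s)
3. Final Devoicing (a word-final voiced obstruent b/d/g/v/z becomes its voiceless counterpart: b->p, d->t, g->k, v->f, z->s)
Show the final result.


Starting form: 'degfuz'
Rule 1: Vowel Harmony: all vowels become 'e' (matching first vowel). 'degfuz' -> 'degfez'
Rule 2: Consonant Assimilation: voiced obstruent before voiceless consonant becomes voiceless ('gf' -> 'kf'). 'degfez' -> 'dekfez'
Rule 3: Final Devoicing: word-final voiced obstruent 'z' becomes voiceless 's'. 'dekfez' -> 'dekfes'
Final form: 'dekfes'

dekfes


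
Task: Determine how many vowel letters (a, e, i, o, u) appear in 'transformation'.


Vowels in 'transformation': a, o, a, i, o = 5 vowels.

5


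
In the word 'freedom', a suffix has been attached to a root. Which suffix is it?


The word 'freedom' = 'free' (root) + '-dom' (suffix). The suffix is '-dom'.

dom


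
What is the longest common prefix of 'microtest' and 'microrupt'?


Compare from the start: 5 characters match: 'micro'. Mismatch at position 6: 't' vs 'r'.

micro


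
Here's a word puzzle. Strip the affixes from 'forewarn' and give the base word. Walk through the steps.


Remove prefix 'fore' from 'forewarn' to get root 'warn'.

warn


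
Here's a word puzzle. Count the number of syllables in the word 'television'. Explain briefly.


Break 'television' into syllables: tel-e-vi-sion -> tel | e | vi | sion = 4 syllables

4 syllables


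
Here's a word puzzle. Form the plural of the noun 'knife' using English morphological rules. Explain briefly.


Apply rule: Change -fe to -ves. 'knife' becomes 'knives'.

knives


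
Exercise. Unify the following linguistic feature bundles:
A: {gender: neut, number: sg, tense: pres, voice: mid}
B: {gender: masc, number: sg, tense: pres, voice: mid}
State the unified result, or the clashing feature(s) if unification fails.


Compare features:
gender: A=neut vs B=masc -> CLASH
number: A=sg vs B=sg -> unified: sg
tense: A=pres vs B=pres -> unified: pres
voice: A=mid vs B=mid -> unified: mid
Clash detected on feature 'gender' (neut vs masc); unification fails.

CLASH on 'gender' (neut vs masc)


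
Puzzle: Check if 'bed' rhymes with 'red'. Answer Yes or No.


Rime (stressed vowel + following sounds) of 'bed': -ed = /ɛd/
Rime of 'red': -ed = /ɛd/
/ɛd/ and /ɛd/ are the same ending sound, so the words rhyme.

Yes


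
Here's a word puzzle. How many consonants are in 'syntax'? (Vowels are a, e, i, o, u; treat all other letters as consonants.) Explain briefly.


Consonants in 'syntax': s, y, n, t, x = 5 consonants.

5


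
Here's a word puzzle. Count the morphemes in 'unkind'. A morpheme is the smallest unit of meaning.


Decomposition: un- (prefix) + kind (root) = 2 morpheme(s)

2 morphemes


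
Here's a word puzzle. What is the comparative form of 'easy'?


Apply comparative formation (consonant + y: change y to i, add -er): 'easy' -> 'easier'.

easier


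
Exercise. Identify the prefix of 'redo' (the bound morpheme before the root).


The word 'redo' = 're' (prefix) + 'do' (root). The prefix is 're'.

re


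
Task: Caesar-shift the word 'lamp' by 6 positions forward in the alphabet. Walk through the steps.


Shift each letter by 6: l -> r, a -> g, m -> s, p -> v. Result: 'rgsv'.

rgsv


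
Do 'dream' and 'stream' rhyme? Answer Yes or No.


Rime (stressed vowel + following sounds) of 'dream': -eam = /iːm/
Rime of 'stream': -eam = /iːm/
/iːm/ and /iːm/ are the same ending sound, so the words rhyme.

Yes


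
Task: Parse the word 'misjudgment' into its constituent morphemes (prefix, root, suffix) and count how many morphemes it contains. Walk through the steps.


Step 1: Identify prefix: 'mis' (meaning: wrongly)
Step 2: Identify root: 'judge'
Step 3: Identify suffix(es): 'ment'
Decomposition: mis- (prefix: wrongly) + judge (root) + -ment (suffix: action/result)
Total morphemes: 3

3 morphemes (mis- (prefix: wrongly) + judge (root) + -ment (suffix: action/result))


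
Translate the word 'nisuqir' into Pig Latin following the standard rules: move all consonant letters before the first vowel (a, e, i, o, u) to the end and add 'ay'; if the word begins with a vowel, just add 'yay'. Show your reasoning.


'nisuqir': move consonant cluster 'n' to end and add 'ay': 'isuqirnay'.

isuqirnay


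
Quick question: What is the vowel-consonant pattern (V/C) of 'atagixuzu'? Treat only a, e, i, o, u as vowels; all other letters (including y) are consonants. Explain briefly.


Letter mapping: a = V, t = C, a = V, g = C, i = V, x = C, u = V, z = C, u = V.

VCVCVCVCV


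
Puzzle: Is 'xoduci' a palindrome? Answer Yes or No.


Forward: 'xoduci'
Reversed: 'icudox'
They differ.

No


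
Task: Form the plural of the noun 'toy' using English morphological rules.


Apply rule: Add -s. 'toy' becomes 'toys'.

toys


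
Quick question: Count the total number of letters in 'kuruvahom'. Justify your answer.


Spell out 'kuruvahom' and number each letter: k(1), u(2), r(3), u(4), v(5), a(6), h(7), o(8), m(9). Total: 9 letters.

9


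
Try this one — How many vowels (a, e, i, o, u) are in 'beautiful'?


Vowels in 'beautiful': e, a, u, i, u = 5 vowels.

5


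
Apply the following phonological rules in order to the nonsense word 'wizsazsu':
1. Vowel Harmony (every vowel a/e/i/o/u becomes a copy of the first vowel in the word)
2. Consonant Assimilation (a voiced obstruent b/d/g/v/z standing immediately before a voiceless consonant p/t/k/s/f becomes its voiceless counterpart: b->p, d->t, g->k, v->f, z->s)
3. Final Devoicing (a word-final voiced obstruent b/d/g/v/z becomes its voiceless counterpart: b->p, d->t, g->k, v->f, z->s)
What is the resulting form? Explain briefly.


Starting form: 'wizsazsu'
Rule 1: Vowel Harmony: all vowels become 'i' (matching first vowel). 'wizsazsu' -> 'wizsizsi'
Rule 2: Consonant Assimilation: voiced obstruent before voiceless consonant becomes voiceless ('zs' -> 'ss', 'zs' -> 'ss'). 'wizsizsi' -> 'wississi'
Rule 3: Final Devoicing: the word ends in the vowel 'i', not a consonant. No change.
Final form: 'wississi'

wississi


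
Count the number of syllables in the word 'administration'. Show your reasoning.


Break 'administration' into syllables: ad-min-is-tra-tion -> ad | min | is | tra | tion = 5 syllables

5 syllables


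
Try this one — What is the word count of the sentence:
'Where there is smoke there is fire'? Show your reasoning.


Split into words: Where | there | is | smoke | there | is | fire = 7 words.

7


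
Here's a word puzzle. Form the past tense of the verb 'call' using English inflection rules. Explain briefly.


Apply rule: Add -ed. 'call' becomes 'called'.

called


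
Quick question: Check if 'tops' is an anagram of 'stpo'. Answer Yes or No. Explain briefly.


Sorted letters of 'tops': 'opst'
Sorted letters of 'stpo': 'opst'
They match.

Yes


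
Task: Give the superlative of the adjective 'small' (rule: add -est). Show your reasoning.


Apply superlative formation (add -est): 'small' -> 'smallest'.

smallest


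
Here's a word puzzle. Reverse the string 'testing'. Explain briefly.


Reverse 'testing' character by character: 'gnitset'.

gnitset


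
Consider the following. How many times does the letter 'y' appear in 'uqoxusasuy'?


Letter 'y' in 'uqoxusasuy': found at position(s) 10 = 1 occurrence(s).

1


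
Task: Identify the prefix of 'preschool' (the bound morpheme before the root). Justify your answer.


The word 'preschool' = 'pre' (prefix) + 'school' (root). The prefix is 'pre'.

pre


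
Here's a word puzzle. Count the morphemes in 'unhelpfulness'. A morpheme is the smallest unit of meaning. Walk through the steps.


Decomposition: un- (prefix) + help (root) + -ful (suffix) + -ness (suffix) = 4 morpheme(s)

4 morphemes


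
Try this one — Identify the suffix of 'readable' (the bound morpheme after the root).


The word 'readable' = 'read' (root) + '-able' (suffix). The suffix is '-able'.

able


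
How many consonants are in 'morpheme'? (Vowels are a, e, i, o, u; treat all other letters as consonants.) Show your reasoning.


Consonants in 'morpheme': m, r, p, h, m = 5 consonants.

5


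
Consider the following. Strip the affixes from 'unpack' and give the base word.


Remove prefix 'un' from 'unpack' to get root 'pack'.

pack


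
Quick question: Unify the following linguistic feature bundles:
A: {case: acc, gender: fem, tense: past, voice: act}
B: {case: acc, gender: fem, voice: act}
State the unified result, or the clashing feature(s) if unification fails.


Compare features:
case: A=acc vs B=acc -> unified: acc
gender: A=fem vs B=fem -> unified: fem
tense: A=past vs B=_ -> unified: past
voice: A=act vs B=act -> unified: act
No clashes found.

Unified: {case: acc, gender: fem, tense: past, voice: act}


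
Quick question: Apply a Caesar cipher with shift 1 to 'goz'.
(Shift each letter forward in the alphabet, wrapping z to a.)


Shift each letter by 1: g -> h, o -> p, z -> a. Result: 'hpa'.

hpa


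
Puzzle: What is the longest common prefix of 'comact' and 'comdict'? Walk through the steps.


Compare from the start: 3 characters match: 'com'. Mismatch at position 4: 'a' vs 'd'.

com


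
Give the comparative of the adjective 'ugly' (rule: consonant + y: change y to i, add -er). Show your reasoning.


Apply comparative formation (consonant + y: change y to i, add -er): 'ugly' -> 'uglier'.

uglier


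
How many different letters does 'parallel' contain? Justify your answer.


Unique letters in 'parallel': {a, e, l, p, r} = 5 distinct letters.

5


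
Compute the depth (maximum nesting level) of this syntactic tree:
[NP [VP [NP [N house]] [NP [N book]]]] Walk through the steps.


Count bracket nesting levels:
'[' at pos 0: depth = 1
'[' at pos 4: depth = 2
'[' at pos 8: depth = 3
'[' at pos 12: depth = 4
'[' at pos 23: depth = 3
'[' at pos 27: depth = 4
Maximum depth reached: 4

4


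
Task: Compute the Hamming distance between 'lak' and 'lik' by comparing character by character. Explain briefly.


Alignment:
Position 1: 'l' vs 'l' = match
Position 2: 'a' vs 'i' = DIFFER
Position 3: 'k' vs 'k' = match
Total differences: 1

1


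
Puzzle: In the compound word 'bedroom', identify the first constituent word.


Split 'bedroom' into 'bed' + 'room'. The first part is 'bed'.

bed


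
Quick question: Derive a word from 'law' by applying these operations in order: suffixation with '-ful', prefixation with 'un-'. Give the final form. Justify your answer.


Step 1: Add suffix '-ful' to 'law' = 'lawful'
Step 2: Add prefix 'un-' to 'lawful' = 'unlawful'

unlawful


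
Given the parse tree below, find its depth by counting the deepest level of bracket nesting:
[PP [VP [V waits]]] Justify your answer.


Count bracket nesting levels:
'[' at pos 0: depth = 1
'[' at pos 4: depth = 2
'[' at pos 8: depth = 3
Maximum depth reached: 3

3


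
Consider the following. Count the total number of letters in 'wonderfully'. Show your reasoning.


Spell out 'wonderfully' and number each letter: w(1), o(2), n(3), d(4), e(5), r(6), f(7), u(8), l(9), l(10), y(11). Total: 11 letters.

11


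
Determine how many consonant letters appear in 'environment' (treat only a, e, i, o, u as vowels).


Consonants in 'environment': n, v, r, n, m, n, t = 7 consonants.

7


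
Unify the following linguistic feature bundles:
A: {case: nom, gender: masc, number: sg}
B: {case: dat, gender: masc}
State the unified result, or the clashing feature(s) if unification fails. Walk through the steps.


Compare features:
case: A=nom vs B=dat -> CLASH
gender: A=masc vs B=masc -> unified: masc
number: A=sg vs B=_ -> unified: sg
Clash detected on feature 'case' (nom vs dat); unification fails.

CLASH on 'case' (nom vs dat)


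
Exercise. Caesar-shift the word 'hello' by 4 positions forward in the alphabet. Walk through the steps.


Shift each letter by 4: h -> l, e -> i, l -> p, l -> p, o -> s. Result: 'lipps'.

lipps


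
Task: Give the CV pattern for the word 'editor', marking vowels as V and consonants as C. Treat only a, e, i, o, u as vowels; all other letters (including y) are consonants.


Letter mapping: e = V, d = C, i = V, t = C, o = V, r = C.

VCVCVC


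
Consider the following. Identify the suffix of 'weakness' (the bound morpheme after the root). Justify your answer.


The word 'weakness' = 'weak' (root) + '-ness' (suffix). The suffix is '-ness'.

ness


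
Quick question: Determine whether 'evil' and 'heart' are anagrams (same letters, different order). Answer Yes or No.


Sorted letters of 'evil': 'eilv'
Sorted letters of 'heart': 'aehrt'
They do not match.

No


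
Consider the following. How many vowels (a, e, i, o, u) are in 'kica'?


Vowels in 'kica': i, a = 2 vowels.

2


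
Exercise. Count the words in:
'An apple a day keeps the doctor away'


Split into words: An | apple | a | day | keeps | the | doctor | away = 8 words.

8


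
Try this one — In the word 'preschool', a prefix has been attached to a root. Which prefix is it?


The word 'preschool' = 'pre' (prefix) + 'school' (root). The prefix is 'pre'.

pre


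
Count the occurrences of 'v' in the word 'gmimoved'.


Letter 'v' in 'gmimoved': found at position(s) 6 = 1 occurrence(s).

1


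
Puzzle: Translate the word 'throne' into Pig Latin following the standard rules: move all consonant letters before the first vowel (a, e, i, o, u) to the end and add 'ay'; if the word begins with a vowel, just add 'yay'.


'throne': move consonant cluster 'thr' to end and add 'ay': 'onethray'.

onethray


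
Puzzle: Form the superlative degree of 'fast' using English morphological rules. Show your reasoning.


Apply superlative formation (add -est): 'fast' -> 'fastest'.

fastest


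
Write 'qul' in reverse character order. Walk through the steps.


Reverse 'qul' character by character: 'luq'.

luq


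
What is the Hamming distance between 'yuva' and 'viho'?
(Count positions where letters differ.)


Alignment:
Position 1: 'y' vs 'v' = DIFFER
Position 2: 'u' vs 'i' = DIFFER
Position 3: 'v' vs 'h' = DIFFER
Position 4: 'a' vs 'o' = DIFFER
Total differences: 4

4
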